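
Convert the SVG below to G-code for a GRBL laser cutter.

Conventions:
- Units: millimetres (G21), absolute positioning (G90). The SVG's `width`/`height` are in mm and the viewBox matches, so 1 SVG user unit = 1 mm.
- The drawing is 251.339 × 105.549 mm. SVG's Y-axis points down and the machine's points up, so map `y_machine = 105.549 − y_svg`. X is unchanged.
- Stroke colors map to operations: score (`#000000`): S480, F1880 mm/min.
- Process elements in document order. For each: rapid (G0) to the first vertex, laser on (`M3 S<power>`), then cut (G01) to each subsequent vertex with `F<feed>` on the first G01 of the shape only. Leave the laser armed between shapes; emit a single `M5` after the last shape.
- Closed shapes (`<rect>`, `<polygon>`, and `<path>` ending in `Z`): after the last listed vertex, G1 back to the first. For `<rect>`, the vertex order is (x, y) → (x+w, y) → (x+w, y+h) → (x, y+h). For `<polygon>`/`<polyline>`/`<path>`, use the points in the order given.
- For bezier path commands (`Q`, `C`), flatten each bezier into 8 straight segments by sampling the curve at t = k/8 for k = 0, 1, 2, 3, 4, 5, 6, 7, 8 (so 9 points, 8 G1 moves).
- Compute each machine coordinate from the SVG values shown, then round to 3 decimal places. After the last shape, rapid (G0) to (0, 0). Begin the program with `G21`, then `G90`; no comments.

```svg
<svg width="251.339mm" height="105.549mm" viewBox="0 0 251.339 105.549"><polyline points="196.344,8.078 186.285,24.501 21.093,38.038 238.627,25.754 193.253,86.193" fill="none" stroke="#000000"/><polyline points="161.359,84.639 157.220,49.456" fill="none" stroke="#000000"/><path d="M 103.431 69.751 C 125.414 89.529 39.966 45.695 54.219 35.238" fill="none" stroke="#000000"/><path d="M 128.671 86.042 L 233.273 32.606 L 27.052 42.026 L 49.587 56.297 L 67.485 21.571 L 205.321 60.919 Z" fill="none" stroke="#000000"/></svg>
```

Since the viewBox matches the mm dimensions, user units are millimetres directly. The only transform is the Y-flip y_m = 105.549 − y_svg.

Shape 1 is a open polyline drawn with `<polyline>`. Its stroke #000000 means score at S480, F1880. After flipping Y the toolpath is (196.344,97.471) → (186.285,81.048) → (21.093,67.511) → (238.627,79.795) → (193.253,19.356).

Shape 2 is a line segment drawn with `<polyline>`. Its stroke #000000 means score at S480, F1880. After flipping Y the toolpath is (161.359,20.910) → (157.220,56.093).

Shape 3 is a cubic bezier drawn with `<path>`. Its stroke #000000 means score at S480, F1880. After flipping Y the toolpath is (103.431,35.798) → (107.043,31.174) → (103.011,31.376) → (93.762,35.269) → (81.724,41.716) → (69.323,49.581) → (58.987,57.726) → (53.143,65.015) → (54.219,70.311).

Shape 4 is a closed polygon drawn with `<path>`. Its stroke #000000 means score at S480, F1880. After flipping Y the toolpath is (128.671,19.507) → (233.273,72.943) → (27.052,63.523) → (49.587,49.252) → (67.485,83.978) → (205.321,44.630) → (128.671,19.507), returning to the start.

G21
G90
G0 X196.344 Y97.471
M3 S480
G01 X186.285 Y81.048 F1880
G01 X21.093 Y67.511
G01 X238.627 Y79.795
G01 X193.253 Y19.356
G0 X161.359 Y20.910
M3 S480
G01 X157.220 Y56.093 F1880
G0 X103.431 Y35.798
M3 S480
G01 X107.043 Y31.174 F1880
G01 X103.011 Y31.376
G01 X93.762 Y35.269
G01 X81.724 Y41.716
G01 X69.323 Y49.581
G01 X58.987 Y57.726
G01 X53.143 Y65.015
G01 X54.219 Y70.311
G0 X128.671 Y19.507
M3 S480
G01 X233.273 Y72.943 F1880
G01 X27.052 Y63.523
G01 X49.587 Y49.252
G01 X67.485 Y83.978
G01 X205.321 Y44.630
G01 X128.671 Y19.507
M5
G0 X0.000 Y0.000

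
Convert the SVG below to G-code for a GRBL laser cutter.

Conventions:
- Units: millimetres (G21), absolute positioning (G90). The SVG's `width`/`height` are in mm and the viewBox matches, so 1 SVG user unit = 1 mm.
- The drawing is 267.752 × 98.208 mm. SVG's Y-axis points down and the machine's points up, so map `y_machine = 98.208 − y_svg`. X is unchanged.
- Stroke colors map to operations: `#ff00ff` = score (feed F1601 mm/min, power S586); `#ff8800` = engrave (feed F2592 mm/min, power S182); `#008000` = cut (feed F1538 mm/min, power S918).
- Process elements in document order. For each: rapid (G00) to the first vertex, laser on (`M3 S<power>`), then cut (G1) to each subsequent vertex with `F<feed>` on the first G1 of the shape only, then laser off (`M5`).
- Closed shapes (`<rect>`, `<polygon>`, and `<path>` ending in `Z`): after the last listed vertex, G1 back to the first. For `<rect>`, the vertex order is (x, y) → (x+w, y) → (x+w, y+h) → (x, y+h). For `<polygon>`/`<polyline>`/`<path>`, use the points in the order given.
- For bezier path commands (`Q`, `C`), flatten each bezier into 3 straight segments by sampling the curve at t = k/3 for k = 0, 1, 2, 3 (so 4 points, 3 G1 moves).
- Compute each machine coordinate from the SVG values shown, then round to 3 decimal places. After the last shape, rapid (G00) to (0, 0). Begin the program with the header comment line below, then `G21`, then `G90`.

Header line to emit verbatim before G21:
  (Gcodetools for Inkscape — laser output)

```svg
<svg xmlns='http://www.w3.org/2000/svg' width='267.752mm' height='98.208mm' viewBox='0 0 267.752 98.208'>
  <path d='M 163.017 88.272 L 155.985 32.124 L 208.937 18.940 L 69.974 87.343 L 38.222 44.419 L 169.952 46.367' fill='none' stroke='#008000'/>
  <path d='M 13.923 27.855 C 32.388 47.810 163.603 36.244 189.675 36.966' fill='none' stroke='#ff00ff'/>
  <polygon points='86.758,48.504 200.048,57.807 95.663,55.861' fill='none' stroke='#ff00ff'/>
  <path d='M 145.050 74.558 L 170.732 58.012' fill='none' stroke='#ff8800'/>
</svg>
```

(Gcodetools for Inkscape — laser output)
G21
G90
G00 X163.017 Y9.936
M3 S918
G1 X155.985 Y66.084 F1538
G1 X208.937 Y79.268
G1 X69.974 Y10.865
G1 X38.222 Y53.789
G1 X169.952 Y51.841
M5
G00 X13.923 Y70.353
M3 S586
G1 X61.901 Y59.282 F1601
G1 X136.625 Y59.491
G1 X189.675 Y61.242
M5
G00 X86.758 Y49.704
M3 S586
G1 X200.048 Y40.401 F1601
G1 X95.663 Y42.347
G1 X86.758 Y49.704
M5
G00 X145.050 Y23.650
M3 S182
G1 X170.732 Y40.196 F2592
M5
G00 X0.000 Y0.000

viewBox `0 0 267.752 98.208` with mm width/height → 1 unit = 1 mm. Flip: y_m = 98.208 − y_svg.

**Shape 1** — `<path>` open polyline, stroke `#008000` → cut (S918, F1538). Machine vertices: (163.017,9.936) → (155.985,66.084) → (208.937,79.268) → (69.974,10.865) → (38.222,53.789) → (169.952,51.841). Open path.

**Shape 2** — `<path>` cubic bezier, stroke `#ff00ff` → score (S586, F1601). Control points (SVG): P0=(13.923,27.855), P1=(32.388,47.810), P2=(163.603,36.244), P3=(189.675,36.966); sampled at t=k/3. Machine vertices: (13.923,70.353) → (61.901,59.282) → (136.625,59.491) → (189.675,61.242). Open path.

**Shape 3** — `<polygon>` closed polygon, stroke `#ff00ff` → score (S586, F1601). Machine vertices: (86.758,49.704) → (200.048,40.401) → (95.663,42.347) → (86.758,49.704). Closed: final G1 returns to the first vertex.

**Shape 4** — `<path>` line segment, stroke `#ff8800` → engrave (S182, F2592). Machine vertices: (145.050,23.650) → (170.732,40.196). Open path.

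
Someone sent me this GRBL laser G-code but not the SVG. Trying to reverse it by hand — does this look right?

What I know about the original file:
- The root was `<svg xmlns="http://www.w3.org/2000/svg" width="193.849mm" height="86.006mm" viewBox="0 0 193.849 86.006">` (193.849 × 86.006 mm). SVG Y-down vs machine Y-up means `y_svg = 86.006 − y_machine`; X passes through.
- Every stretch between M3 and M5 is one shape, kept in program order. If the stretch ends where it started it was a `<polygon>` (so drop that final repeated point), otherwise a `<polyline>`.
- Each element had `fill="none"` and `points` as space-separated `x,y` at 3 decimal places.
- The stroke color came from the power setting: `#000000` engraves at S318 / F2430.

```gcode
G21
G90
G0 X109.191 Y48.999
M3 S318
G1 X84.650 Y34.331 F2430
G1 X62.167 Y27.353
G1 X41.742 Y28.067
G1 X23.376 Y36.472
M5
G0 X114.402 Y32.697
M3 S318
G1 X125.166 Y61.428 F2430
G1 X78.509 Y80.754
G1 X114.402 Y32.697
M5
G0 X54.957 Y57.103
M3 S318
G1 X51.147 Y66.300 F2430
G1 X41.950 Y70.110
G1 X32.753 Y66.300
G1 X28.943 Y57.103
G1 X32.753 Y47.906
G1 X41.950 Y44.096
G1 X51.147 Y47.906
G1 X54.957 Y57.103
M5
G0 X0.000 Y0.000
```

<svg xmlns="http://www.w3.org/2000/svg" width="193.849mm" height="86.006mm" viewBox="0 0 193.849 86.006">
  <polyline points="109.191,37.007 84.650,51.675 62.167,58.653 41.742,57.939 23.376,49.534" fill="none" stroke="#000000"/>
  <polygon points="114.402,53.309 125.166,24.578 78.509,5.252" fill="none" stroke="#000000"/>
  <polygon points="54.957,28.903 51.147,19.706 41.950,15.896 32.753,19.706 28.943,28.903 32.753,38.100 41.950,41.910 51.147,38.100" fill="none" stroke="#000000"/>
</svg>

Each laser-on run becomes one SVG element. Flip Y back into SVG space with y_svg = 86.006 − y_machine. Every run uses S318, so all elements get stroke `#000000` (engrave).

Run 1: The run is open, so emit a `<polyline>` with points (Y-flipped): 109.191,37.007 84.650,51.675 62.167,58.653 41.742,57.939 23.376,49.534.

Run 2: The run returns to its start, so emit a `<polygon>` with points (Y-flipped): 114.402,53.309 125.166,24.578 78.509,5.252.

Run 3: The run returns to its start, so emit a `<polygon>` with points (Y-flipped): 54.957,28.903 51.147,19.706 41.950,15.896 32.753,19.706 28.943,28.903 32.753,38.100 41.950,41.910 51.147,38.100.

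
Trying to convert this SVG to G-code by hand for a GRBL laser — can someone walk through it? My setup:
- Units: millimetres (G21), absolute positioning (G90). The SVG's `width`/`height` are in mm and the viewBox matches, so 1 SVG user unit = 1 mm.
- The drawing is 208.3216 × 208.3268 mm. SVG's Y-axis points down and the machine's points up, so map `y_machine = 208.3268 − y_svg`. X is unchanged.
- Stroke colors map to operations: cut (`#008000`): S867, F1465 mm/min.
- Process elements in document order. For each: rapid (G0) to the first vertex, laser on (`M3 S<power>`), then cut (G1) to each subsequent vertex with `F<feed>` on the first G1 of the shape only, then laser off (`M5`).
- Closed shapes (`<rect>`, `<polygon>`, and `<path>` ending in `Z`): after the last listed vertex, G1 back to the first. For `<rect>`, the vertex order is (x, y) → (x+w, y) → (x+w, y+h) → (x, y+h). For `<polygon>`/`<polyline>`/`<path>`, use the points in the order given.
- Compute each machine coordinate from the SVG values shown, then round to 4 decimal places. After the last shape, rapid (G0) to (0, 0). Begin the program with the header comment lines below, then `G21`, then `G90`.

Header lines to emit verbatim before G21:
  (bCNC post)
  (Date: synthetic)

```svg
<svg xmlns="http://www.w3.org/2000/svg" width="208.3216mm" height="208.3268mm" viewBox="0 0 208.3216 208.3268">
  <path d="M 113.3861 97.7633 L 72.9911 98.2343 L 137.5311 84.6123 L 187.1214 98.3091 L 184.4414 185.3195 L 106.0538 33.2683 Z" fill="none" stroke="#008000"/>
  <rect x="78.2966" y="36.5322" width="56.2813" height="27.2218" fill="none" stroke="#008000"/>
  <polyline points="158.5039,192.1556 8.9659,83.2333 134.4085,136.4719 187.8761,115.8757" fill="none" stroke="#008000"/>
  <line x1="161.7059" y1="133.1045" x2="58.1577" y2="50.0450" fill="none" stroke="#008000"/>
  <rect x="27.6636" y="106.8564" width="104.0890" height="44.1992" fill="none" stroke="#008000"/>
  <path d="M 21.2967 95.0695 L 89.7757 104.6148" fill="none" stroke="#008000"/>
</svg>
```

viewBox `0 0 208.3216 208.3268` with mm width/height → 1 unit = 1 mm. Flip: y_m = 208.3268 − y_svg.

**Shape 1** — `<path>` closed polygon, stroke `#008000` → cut (S867, F1465). Machine vertices: (113.3861,110.5635) → (72.9911,110.0925) → (137.5311,123.7145) → (187.1214,110.0177) → (184.4414,23.0073) → (106.0538,175.0585) → (113.3861,110.5635). Closed: final G1 returns to the first vertex.

**Shape 2** — `<rect>` rectangle, stroke `#008000` → cut (S867, F1465). Machine vertices: (78.2966,171.7946) → (134.5779,171.7946) → (134.5779,144.5728) → (78.2966,144.5728) → (78.2966,171.7946). Closed: final G1 returns to the first vertex.

**Shape 3** — `<polyline>` open polyline, stroke `#008000` → cut (S867, F1465). Machine vertices: (158.5039,16.1712) → (8.9659,125.0935) → (134.4085,71.8549) → (187.8761,92.4511). Open path.

**Shape 4** — `<line>` line segment, stroke `#008000` → cut (S867, F1465). Machine vertices: (161.7059,75.2223) → (58.1577,158.2818). Open path.

**Shape 5** — `<rect>` rectangle, stroke `#008000` → cut (S867, F1465). Machine vertices: (27.6636,101.4704) → (131.7526,101.4704) → (131.7526,57.2712) → (27.6636,57.2712) → (27.6636,101.4704). Closed: final G1 returns to the first vertex.

**Shape 6** — `<path>` line segment, stroke `#008000` → cut (S867, F1465). Machine vertices: (21.2967,113.2573) → (89.7757,103.7120). Open path.

(bCNC post)
(Date: synthetic)
G21
G90
G0 X113.3861 Y110.5635
M3 S867
G1 X72.9911 Y110.0925 F1465
G1 X137.5311 Y123.7145
G1 X187.1214 Y110.0177
G1 X184.4414 Y23.0073
G1 X106.0538 Y175.0585
G1 X113.3861 Y110.5635
M5
G0 X78.2966 Y171.7946
M3 S867
G1 X134.5779 Y171.7946 F1465
G1 X134.5779 Y144.5728
G1 X78.2966 Y144.5728
G1 X78.2966 Y171.7946
M5
G0 X158.5039 Y16.1712
M3 S867
G1 X8.9659 Y125.0935 F1465
G1 X134.4085 Y71.8549
G1 X187.8761 Y92.4511
M5
G0 X161.7059 Y75.2223
M3 S867
G1 X58.1577 Y158.2818 F1465
M5
G0 X27.6636 Y101.4704
M3 S867
G1 X131.7526 Y101.4704 F1465
G1 X131.7526 Y57.2712
G1 X27.6636 Y57.2712
G1 X27.6636 Y101.4704
M5
G0 X21.2967 Y113.2573
M3 S867
G1 X89.7757 Y103.7120 F1465
M5
G0 X0.0000 Y0.0000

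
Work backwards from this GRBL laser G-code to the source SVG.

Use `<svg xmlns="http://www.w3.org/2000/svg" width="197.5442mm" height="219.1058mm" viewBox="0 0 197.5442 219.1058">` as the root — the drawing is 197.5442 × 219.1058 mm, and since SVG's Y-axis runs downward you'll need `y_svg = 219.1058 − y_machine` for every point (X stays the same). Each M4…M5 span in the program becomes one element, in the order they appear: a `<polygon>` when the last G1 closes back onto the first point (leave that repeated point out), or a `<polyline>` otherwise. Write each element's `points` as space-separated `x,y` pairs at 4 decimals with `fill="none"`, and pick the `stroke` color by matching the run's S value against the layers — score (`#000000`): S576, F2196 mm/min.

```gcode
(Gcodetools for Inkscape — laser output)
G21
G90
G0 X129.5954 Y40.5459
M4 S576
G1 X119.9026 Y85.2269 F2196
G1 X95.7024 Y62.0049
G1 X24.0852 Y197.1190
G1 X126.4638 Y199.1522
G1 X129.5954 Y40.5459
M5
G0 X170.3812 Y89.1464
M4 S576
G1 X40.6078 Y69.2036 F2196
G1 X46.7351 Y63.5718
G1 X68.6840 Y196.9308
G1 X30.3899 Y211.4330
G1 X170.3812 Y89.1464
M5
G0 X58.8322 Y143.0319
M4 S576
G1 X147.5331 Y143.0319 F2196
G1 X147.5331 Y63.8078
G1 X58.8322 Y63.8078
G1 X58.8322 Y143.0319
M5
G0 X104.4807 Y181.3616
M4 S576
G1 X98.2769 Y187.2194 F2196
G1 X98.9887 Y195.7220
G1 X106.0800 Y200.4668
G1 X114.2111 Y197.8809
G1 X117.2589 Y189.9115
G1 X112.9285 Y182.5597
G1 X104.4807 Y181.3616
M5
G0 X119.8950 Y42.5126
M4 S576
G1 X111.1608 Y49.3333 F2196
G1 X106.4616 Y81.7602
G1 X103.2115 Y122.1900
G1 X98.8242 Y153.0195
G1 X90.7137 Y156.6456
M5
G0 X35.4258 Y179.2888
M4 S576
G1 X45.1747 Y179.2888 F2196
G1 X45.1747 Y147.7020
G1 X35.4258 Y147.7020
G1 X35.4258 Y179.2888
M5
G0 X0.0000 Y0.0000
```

<svg xmlns="http://www.w3.org/2000/svg" width="197.5442mm" height="219.1058mm" viewBox="0 0 197.5442 219.1058">
  <polygon points="129.5954,178.5599 119.9026,133.8789 95.7024,157.1009 24.0852,21.9868 126.4638,19.9536" fill="none" stroke="#000000"/>
  <polygon points="170.3812,129.9594 40.6078,149.9022 46.7351,155.5340 68.6840,22.1750 30.3899,7.6728" fill="none" stroke="#000000"/>
  <polygon points="58.8322,76.0739 147.5331,76.0739 147.5331,155.2980 58.8322,155.2980" fill="none" stroke="#000000"/>
  <polygon points="104.4807,37.7442 98.2769,31.8864 98.9887,23.3838 106.0800,18.6390 114.2111,21.2249 117.2589,29.1943 112.9285,36.5461" fill="none" stroke="#000000"/>
  <polyline points="119.8950,176.5932 111.1608,169.7725 106.4616,137.3456 103.2115,96.9158 98.8242,66.0863 90.7137,62.4602" fill="none" stroke="#000000"/>
  <polygon points="35.4258,39.8170 45.1747,39.8170 45.1747,71.4038 35.4258,71.4038" fill="none" stroke="#000000"/>
</svg>

y_svg = 219.1058 − y_m. Every run uses S576, so all elements get stroke `#000000` (score).

[1] closed run; points: 129.5954,178.5599 119.9026,133.8789 95.7024,157.1009 24.0852,21.9868 126.4638,19.9536

[2] closed run; points: 170.3812,129.9594 40.6078,149.9022 46.7351,155.5340 68.6840,22.1750 30.3899,7.6728

[3] closed run; points: 58.8322,76.0739 147.5331,76.0739 147.5331,155.2980 58.8322,155.2980

[4] closed run; points: 104.4807,37.7442 98.2769,31.8864 98.9887,23.3838 106.0800,18.6390 114.2111,21.2249 117.2589,29.1943 112.9285,36.5461

[5] open run; points: 119.8950,176.5932 111.1608,169.7725 106.4616,137.3456 103.2115,96.9158 98.8242,66.0863 90.7137,62.4602

[6] closed run; points: 35.4258,39.8170 45.1747,39.8170 45.1747,71.4038 35.4258,71.4038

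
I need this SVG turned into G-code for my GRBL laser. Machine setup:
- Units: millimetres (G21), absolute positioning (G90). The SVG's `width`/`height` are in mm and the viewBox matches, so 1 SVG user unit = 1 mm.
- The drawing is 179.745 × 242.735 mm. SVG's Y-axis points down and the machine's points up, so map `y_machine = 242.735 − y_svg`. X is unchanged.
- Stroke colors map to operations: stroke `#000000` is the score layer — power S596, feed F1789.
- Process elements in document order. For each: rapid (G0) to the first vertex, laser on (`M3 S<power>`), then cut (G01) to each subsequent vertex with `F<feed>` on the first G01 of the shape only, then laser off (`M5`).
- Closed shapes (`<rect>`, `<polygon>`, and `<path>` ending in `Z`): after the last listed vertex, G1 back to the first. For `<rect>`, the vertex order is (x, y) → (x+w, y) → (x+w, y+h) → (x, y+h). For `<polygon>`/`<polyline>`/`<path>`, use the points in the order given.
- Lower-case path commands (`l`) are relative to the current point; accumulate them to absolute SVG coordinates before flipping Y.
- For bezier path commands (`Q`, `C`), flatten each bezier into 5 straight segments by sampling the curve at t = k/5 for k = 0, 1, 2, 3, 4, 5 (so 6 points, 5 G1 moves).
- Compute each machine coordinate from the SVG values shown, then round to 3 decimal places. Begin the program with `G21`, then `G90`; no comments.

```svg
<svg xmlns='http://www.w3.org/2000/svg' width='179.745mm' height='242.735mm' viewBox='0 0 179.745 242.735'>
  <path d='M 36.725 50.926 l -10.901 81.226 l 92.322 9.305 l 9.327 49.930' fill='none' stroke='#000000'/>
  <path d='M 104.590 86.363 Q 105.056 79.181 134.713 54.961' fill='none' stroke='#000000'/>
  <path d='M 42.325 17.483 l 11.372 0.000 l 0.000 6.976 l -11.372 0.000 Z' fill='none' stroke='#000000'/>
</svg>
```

1 u = 1 mm; y_m = 242.735 − y.

[1] `<path>` open polyline, #000000→score S596 F1789: (36.725,191.809) → (25.824,110.583) → (118.146,101.278) → (127.473,51.348)

[2] `<path>` quadratic bezier, #000000→score S596 F1789: (104.590,156.372) → (105.944,159.926) → (109.633,164.844) → (115.658,171.124) → (124.018,178.768) → (134.713,187.774)

[3] `<path>` rectangle, #000000→score S596 F1789: (42.325,225.252) → (53.697,225.252) → (53.697,218.276) → (42.325,218.276) → (42.325,225.252) (closed)

G21
G90
G0 X36.725 Y191.809
M3 S596
G01 X25.824 Y110.583 F1789
G01 X118.146 Y101.278
G01 X127.473 Y51.348
M5
G0 X104.590 Y156.372
M3 S596
G01 X105.944 Y159.926 F1789
G01 X109.633 Y164.844
G01 X115.658 Y171.124
G01 X124.018 Y178.768
G01 X134.713 Y187.774
M5
G0 X42.325 Y225.252
M3 S596
G01 X53.697 Y225.252 F1789
G01 X53.697 Y218.276
G01 X42.325 Y218.276
G01 X42.325 Y225.252
M5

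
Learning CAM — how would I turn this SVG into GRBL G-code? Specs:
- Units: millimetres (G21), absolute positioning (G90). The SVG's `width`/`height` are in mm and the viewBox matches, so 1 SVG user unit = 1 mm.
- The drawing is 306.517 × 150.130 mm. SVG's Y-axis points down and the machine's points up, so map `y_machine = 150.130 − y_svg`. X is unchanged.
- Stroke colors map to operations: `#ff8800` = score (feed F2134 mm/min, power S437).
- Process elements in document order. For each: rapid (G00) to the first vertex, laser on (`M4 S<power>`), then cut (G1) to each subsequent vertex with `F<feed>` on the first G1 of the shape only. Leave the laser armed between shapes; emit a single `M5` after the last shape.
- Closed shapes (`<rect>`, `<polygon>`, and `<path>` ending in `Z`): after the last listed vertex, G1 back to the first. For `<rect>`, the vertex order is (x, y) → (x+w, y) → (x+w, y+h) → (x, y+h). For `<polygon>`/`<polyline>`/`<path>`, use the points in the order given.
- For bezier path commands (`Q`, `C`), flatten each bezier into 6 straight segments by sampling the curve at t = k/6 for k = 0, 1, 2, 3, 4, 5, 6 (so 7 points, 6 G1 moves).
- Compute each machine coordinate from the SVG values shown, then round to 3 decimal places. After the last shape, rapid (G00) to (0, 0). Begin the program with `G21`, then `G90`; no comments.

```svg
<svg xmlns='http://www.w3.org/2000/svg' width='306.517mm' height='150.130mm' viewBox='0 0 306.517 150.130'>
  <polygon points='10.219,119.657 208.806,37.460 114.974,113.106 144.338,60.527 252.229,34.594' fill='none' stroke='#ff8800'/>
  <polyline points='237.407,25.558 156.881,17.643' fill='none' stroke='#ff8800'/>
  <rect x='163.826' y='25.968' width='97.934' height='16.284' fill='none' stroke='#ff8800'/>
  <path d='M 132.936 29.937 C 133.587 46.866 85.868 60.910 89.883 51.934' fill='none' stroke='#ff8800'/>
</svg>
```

G21
G90
G00 X10.219 Y30.473
M4 S437
G1 X208.806 Y112.670 F2134
G1 X114.974 Y37.024
G1 X144.338 Y89.603
G1 X252.229 Y115.536
G1 X10.219 Y30.473
G00 X237.407 Y124.572
M4 S437
G1 X156.881 Y132.487 F2134
G00 X163.826 Y124.162
M4 S437
G1 X261.760 Y124.162 F2134
G1 X261.760 Y107.878
G1 X163.826 Y107.878
G1 X163.826 Y124.162
G00 X132.936 Y120.193
M4 S437
G1 X129.694 Y112.062 F2134
G1 X121.171 Y104.971
G1 X110.148 Y99.480
G1 X99.405 Y96.148
G1 X91.723 Y95.533
G1 X89.883 Y98.196
M5
G00 X0.000 Y0.000

1 u = 1 mm; y_m = 150.130 − y.

[1] `<polygon>` closed polygon, #ff8800→score S437 F2134: (10.219,30.473) → (208.806,112.670) → (114.974,37.024) → (144.338,89.603) → (252.229,115.536) → (10.219,30.473) (closed)

[2] `<polyline>` line segment, #ff8800→score S437 F2134: (237.407,124.572) → (156.881,132.487)

[3] `<rect>` rectangle, #ff8800→score S437 F2134: (163.826,124.162) → (261.760,124.162) → (261.760,107.878) → (163.826,107.878) → (163.826,124.162) (closed)

[4] `<path>` cubic bezier, #ff8800→score S437 F2134: (132.936,120.193) → (129.694,112.062) → (121.171,104.971) → (110.148,99.480) → (99.405,96.148) → (91.723,95.533) → (89.883,98.196)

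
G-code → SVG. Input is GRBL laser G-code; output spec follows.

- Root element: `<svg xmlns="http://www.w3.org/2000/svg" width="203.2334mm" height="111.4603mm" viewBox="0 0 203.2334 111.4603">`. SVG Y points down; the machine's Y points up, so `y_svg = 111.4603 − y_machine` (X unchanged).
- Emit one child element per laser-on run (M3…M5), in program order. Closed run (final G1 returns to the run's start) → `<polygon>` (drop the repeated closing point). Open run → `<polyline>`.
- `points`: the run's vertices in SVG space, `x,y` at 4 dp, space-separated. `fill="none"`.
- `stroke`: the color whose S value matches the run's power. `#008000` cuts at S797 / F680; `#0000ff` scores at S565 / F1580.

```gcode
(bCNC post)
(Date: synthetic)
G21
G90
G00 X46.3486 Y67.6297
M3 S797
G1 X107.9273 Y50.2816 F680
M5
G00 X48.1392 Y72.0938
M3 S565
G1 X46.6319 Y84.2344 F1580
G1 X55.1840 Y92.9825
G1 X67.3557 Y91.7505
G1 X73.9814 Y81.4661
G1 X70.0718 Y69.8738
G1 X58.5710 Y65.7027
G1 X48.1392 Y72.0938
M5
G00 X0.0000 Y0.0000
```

<svg xmlns="http://www.w3.org/2000/svg" width="203.2334mm" height="111.4603mm" viewBox="0 0 203.2334 111.4603">
  <polyline points="46.3486,43.8306 107.9273,61.1787" fill="none" stroke="#008000"/>
  <polygon points="48.1392,39.3665 46.6319,27.2259 55.1840,18.4778 67.3557,19.7098 73.9814,29.9942 70.0718,41.5865 58.5710,45.7576" fill="none" stroke="#0000ff"/>
</svg>

Machine Y-up, SVG Y-down with viewBox height 111.4603, so y_svg = 111.4603 − y_machine; X carries over.

Run 1: the run's S797 means `#008000` (cut). The run is open, so emit a `<polyline>` with points (Y-flipped): 46.3486,43.8306 107.9273,61.1787.

Run 2: the run's S565 means `#0000ff` (score). The run returns to its start, so emit a `<polygon>` with points (Y-flipped): 48.1392,39.3665 46.6319,27.2259 55.1840,18.4778 67.3557,19.7098 73.9814,29.9942 70.0718,41.5865 58.5710,45.7576.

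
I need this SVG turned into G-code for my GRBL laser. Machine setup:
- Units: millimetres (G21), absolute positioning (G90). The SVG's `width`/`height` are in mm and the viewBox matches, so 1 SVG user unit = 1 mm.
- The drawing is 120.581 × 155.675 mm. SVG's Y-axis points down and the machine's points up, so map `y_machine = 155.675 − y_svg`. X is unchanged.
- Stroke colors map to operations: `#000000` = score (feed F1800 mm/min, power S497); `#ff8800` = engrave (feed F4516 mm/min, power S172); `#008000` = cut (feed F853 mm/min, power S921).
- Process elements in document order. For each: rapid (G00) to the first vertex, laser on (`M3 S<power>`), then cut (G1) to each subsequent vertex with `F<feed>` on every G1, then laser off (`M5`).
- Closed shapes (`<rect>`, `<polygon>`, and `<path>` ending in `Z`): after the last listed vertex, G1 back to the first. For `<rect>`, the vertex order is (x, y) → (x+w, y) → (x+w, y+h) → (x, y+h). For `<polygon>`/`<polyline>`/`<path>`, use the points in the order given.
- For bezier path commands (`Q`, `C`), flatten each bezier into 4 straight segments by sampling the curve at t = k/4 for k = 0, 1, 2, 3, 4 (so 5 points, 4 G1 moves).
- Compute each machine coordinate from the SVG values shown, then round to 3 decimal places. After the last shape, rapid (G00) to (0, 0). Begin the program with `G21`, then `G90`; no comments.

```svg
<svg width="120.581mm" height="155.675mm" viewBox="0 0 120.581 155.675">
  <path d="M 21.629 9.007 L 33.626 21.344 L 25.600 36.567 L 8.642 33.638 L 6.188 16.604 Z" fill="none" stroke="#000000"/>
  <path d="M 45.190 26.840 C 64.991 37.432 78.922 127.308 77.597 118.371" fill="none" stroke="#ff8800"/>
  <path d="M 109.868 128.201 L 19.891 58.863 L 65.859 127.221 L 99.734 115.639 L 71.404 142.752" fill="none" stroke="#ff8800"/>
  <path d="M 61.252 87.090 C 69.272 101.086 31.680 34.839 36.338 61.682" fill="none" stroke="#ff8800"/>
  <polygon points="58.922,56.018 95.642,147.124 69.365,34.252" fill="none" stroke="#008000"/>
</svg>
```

viewBox `0 0 120.581 155.675` with mm width/height → 1 unit = 1 mm. Flip: y_m = 155.675 − y_svg.

**Shape 1** — `<path>` regular polygon, stroke `#000000` → score (S497, F1800). Machine vertices: (21.629,146.668) → (33.626,134.331) → (25.600,119.108) → (8.642,122.037) → (6.188,139.071) → (21.629,146.668). Closed: final G1 returns to the first vertex.

**Shape 2** — `<path>` cubic bezier, stroke `#ff8800` → engrave (S172, F4516). Control points (SVG): P0=(45.190,26.840), P1=(64.991,37.432), P2=(78.922,127.308), P3=(77.597,118.371); sampled at t=k/4. Machine vertices: (45.190,128.835) → (58.793,108.808) → (69.316,75.746) → (75.877,46.346) → (77.597,37.304). Open path.

**Shape 3** — `<path>` open polyline, stroke `#ff8800` → engrave (S172, F4516). Machine vertices: (109.868,27.474) → (19.891,96.812) → (65.859,28.454) → (99.734,40.036) → (71.404,12.923). Open path.

**Shape 4** — `<path>` cubic bezier, stroke `#ff8800` → engrave (S172, F4516). Control points (SVG): P0=(61.252,87.090), P1=(69.272,101.086), P2=(31.680,34.839), P3=(36.338,61.682); sampled at t=k/4. Machine vertices: (61.252,68.585) → (60.088,70.425) → (50.056,86.107) → (39.394,99.379) → (36.338,93.993). Open path.

**Shape 5** — `<polygon>` closed polygon, stroke `#008000` → cut (S921, F853). Machine vertices: (58.922,99.657) → (95.642,8.551) → (69.365,121.423) → (58.922,99.657). Closed: final G1 returns to the first vertex.

G21
G90
G00 X21.629 Y146.668
M3 S497
G1 X33.626 Y134.331 F1800
G1 X25.600 Y119.108 F1800
G1 X8.642 Y122.037 F1800
G1 X6.188 Y139.071 F1800
G1 X21.629 Y146.668 F1800
M5
G00 X45.190 Y128.835
M3 S172
G1 X58.793 Y108.808 F4516
G1 X69.316 Y75.746 F4516
G1 X75.877 Y46.346 F4516
G1 X77.597 Y37.304 F4516
M5
G00 X109.868 Y27.474
M3 S172
G1 X19.891 Y96.812 F4516
G1 X65.859 Y28.454 F4516
G1 X99.734 Y40.036 F4516
G1 X71.404 Y12.923 F4516
M5
G00 X61.252 Y68.585
M3 S172
G1 X60.088 Y70.425 F4516
G1 X50.056 Y86.107 F4516
G1 X39.394 Y99.379 F4516
G1 X36.338 Y93.993 F4516
M5
G00 X58.922 Y99.657
M3 S921
G1 X95.642 Y8.551 F853
G1 X69.365 Y121.423 F853
G1 X58.922 Y99.657 F853
M5
G00 X0.000 Y0.000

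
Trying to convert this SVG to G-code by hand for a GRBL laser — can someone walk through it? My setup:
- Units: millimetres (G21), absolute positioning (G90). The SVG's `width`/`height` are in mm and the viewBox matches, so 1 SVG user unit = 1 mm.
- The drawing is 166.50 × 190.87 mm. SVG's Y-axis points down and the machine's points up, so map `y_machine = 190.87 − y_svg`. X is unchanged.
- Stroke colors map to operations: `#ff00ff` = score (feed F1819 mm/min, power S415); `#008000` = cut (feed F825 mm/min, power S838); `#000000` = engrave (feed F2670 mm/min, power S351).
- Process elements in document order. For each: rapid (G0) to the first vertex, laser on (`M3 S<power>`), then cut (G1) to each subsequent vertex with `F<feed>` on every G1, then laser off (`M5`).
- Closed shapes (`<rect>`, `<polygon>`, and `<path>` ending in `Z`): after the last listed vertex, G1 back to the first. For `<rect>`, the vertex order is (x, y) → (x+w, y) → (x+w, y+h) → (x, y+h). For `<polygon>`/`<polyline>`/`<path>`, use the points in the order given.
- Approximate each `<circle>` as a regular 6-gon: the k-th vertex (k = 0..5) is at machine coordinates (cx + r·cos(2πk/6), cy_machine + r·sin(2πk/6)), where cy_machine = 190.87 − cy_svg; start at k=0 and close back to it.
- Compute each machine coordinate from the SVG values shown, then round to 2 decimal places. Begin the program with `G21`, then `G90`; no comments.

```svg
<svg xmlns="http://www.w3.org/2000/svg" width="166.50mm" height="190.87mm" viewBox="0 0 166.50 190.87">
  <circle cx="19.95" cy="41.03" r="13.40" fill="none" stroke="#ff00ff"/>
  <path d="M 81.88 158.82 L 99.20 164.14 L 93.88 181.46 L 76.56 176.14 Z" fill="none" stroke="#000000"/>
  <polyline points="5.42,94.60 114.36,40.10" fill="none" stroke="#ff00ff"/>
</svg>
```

viewBox `0 0 166.50 190.87` with mm width/height → 1 unit = 1 mm. Flip: y_m = 190.87 − y_svg.

**Shape 1** — `<circle>` circle, stroke `#ff00ff` → score (S415, F1819). Machine vertices: (33.35,149.84) → (26.65,161.44) → (13.25,161.44) → (6.55,149.84) → (13.25,138.24) → (26.65,138.24) → (33.35,149.84). Closed: final G1 returns to the first vertex.

**Shape 2** — `<path>` regular polygon, stroke `#000000` → engrave (S351, F2670). Machine vertices: (81.88,32.05) → (99.20,26.73) → (93.88,9.41) → (76.56,14.73) → (81.88,32.05). Closed: final G1 returns to the first vertex.

**Shape 3** — `<polyline>` line segment, stroke `#ff00ff` → score (S415, F1819). Machine vertices: (5.42,96.27) → (114.36,150.77). Open path.

G21
G90
G0 X33.35 Y149.84
M3 S415
G1 X26.65 Y161.44 F1819
G1 X13.25 Y161.44 F1819
G1 X6.55 Y149.84 F1819
G1 X13.25 Y138.24 F1819
G1 X26.65 Y138.24 F1819
G1 X33.35 Y149.84 F1819
M5
G0 X81.88 Y32.05
M3 S351
G1 X99.20 Y26.73 F2670
G1 X93.88 Y9.41 F2670
G1 X76.56 Y14.73 F2670
G1 X81.88 Y32.05 F2670
M5
G0 X5.42 Y96.27
M3 S415
G1 X114.36 Y150.77 F1819
M5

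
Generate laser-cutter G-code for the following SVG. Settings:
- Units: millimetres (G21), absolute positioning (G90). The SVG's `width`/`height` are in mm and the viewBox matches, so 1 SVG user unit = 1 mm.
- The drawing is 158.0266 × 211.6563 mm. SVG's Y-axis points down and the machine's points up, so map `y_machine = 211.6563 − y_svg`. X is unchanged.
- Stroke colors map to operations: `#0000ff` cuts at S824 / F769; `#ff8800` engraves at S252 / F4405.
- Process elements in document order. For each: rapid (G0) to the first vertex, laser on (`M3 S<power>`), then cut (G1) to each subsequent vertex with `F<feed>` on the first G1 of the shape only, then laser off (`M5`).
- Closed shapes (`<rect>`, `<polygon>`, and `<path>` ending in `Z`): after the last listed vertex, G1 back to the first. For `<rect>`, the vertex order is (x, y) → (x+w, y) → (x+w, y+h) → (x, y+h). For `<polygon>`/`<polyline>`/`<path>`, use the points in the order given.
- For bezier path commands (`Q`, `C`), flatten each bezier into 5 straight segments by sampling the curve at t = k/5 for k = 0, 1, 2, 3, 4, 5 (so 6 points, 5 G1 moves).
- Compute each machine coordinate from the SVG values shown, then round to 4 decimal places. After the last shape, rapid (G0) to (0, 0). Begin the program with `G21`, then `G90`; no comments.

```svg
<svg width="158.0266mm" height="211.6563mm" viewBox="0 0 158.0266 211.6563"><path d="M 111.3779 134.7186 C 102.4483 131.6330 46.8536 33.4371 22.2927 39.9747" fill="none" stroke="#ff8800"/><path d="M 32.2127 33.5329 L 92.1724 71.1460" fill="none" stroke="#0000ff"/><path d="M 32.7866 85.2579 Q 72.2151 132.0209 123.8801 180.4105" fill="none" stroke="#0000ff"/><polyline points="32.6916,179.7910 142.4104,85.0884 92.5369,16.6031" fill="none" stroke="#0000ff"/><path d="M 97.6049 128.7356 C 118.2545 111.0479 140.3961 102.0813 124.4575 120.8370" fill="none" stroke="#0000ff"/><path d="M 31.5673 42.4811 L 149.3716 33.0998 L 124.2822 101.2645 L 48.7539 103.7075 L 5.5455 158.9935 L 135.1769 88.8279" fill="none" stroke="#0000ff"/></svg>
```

G21
G90
G0 X111.3779 Y76.9377
M3 S252
G1 X101.0419 Y88.6035 F4405
G1 X83.2359 Y113.5034
G1 X61.6893 Y142.0446
G1 X40.1317 Y164.6349
G1 X22.2927 Y171.6816
M5
G0 X32.2127 Y178.1234
M3 S824
G1 X92.1724 Y140.5103 F769
M5
G0 X32.7866 Y126.3984
M3 S824
G1 X49.0475 Y107.6281 F769
G1 X66.2872 Y88.7277
G1 X84.5059 Y69.6972
G1 X103.7036 Y50.5366
G1 X123.8801 Y31.2458
M5
G0 X32.6916 Y31.8653
M3 S824
G1 X142.4104 Y126.5679 F769
G1 X92.5369 Y195.0532
M5
G0 X97.6049 Y82.9207
M3 S824
G1 X109.8571 Y92.3348 F769
G1 X120.5680 Y98.7437
G1 X127.8379 Y101.2355
G1 X129.7676 Y98.8981
G1 X124.4575 Y90.8193
M5
G0 X31.5673 Y169.1752
M3 S824
G1 X149.3716 Y178.5565 F769
G1 X124.2822 Y110.3918
G1 X48.7539 Y107.9488
G1 X5.5455 Y52.6628
G1 X135.1769 Y122.8284
M5
G0 X0.0000 Y0.0000

viewBox `0 0 158.0266 211.6563` with mm width/height → 1 unit = 1 mm. Flip: y_m = 211.6563 − y_svg.

**Shape 1** — `<path>` cubic bezier, stroke `#ff8800` → engrave (S252, F4405). Control points (SVG): P0=(111.3779,134.7186), P1=(102.4483,131.6330), P2=(46.8536,33.4371), P3=(22.2927,39.9747); sampled at t=k/5. Machine vertices: (111.3779,76.9377) → (101.0419,88.6035) → (83.2359,113.5034) → (61.6893,142.0446) → (40.1317,164.6349) → (22.2927,171.6816). Open path.

**Shape 2** — `<path>` line segment, stroke `#0000ff` → cut (S824, F769). Machine vertices: (32.2127,178.1234) → (92.1724,140.5103). Open path.

**Shape 3** — `<path>` quadratic bezier, stroke `#0000ff` → cut (S824, F769). Control points (SVG): P0=(32.7866,85.2579), P1=(72.2151,132.0209), P2=(123.8801,180.4105); sampled at t=k/5. Machine vertices: (32.7866,126.3984) → (49.0475,107.6281) → (66.2872,88.7277) → (84.5059,69.6972) → (103.7036,50.5366) → (123.8801,31.2458). Open path.

**Shape 4** — `<polyline>` open polyline, stroke `#0000ff` → cut (S824, F769). Machine vertices: (32.6916,31.8653) → (142.4104,126.5679) → (92.5369,195.0532). Open path.

**Shape 5** — `<path>` cubic bezier, stroke `#0000ff` → cut (S824, F769). Control points (SVG): P0=(97.6049,128.7356), P1=(118.2545,111.0479), P2=(140.3961,102.0813), P3=(124.4575,120.8370); sampled at t=k/5. Machine vertices: (97.6049,82.9207) → (109.8571,92.3348) → (120.5680,98.7437) → (127.8379,101.2355) → (129.7676,98.8981) → (124.4575,90.8193). Open path.

**Shape 6** — `<path>` open polyline, stroke `#0000ff` → cut (S824, F769). Machine vertices: (31.5673,169.1752) → (149.3716,178.5565) → (124.2822,110.3918) → (48.7539,107.9488) → (5.5455,52.6628) → (135.1769,122.8284). Open path.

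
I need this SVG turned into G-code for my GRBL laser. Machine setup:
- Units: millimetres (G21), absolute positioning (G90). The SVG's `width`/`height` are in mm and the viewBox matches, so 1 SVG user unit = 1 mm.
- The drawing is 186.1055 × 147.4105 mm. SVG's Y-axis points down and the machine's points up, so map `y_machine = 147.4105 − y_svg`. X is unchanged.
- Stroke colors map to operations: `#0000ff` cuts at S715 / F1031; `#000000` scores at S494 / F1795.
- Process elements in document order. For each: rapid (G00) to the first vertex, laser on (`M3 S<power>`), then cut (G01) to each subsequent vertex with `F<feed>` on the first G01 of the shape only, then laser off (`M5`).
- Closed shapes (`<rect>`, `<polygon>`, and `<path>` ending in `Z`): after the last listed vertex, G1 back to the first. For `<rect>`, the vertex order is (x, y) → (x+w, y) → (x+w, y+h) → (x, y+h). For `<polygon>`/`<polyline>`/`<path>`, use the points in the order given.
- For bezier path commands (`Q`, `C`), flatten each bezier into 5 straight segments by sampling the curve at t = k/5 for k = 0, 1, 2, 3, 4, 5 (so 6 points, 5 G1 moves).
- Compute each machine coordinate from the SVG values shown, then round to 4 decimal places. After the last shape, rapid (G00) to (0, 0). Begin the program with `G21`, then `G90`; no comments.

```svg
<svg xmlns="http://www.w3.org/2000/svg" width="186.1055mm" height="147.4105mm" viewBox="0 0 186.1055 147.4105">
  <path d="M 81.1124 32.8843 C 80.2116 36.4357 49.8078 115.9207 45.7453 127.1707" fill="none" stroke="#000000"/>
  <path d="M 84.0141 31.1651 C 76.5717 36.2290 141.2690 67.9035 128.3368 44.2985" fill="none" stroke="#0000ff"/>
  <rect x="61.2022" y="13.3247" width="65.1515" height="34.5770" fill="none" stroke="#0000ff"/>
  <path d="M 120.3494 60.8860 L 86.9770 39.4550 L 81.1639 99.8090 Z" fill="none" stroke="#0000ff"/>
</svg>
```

viewBox `0 0 186.1055 147.4105` with mm width/height → 1 unit = 1 mm. Flip: y_m = 147.4105 − y_svg.

**Shape 1** — `<path>` cubic bezier, stroke `#000000` → score (S494, F1795). Control points (SVG): P0=(81.1124,32.8843), P1=(80.2116,36.4357), P2=(49.8078,115.9207), P3=(45.7453,127.1707); sampled at t=k/5. Machine vertices: (81.1124,114.5262) → (77.4783,104.4367) → (69.4440,83.0432) → (59.6901,57.2658) → (50.8970,34.0247) → (45.7453,20.2398). Open path.

**Shape 2** — `<path>` cubic bezier, stroke `#0000ff` → cut (S715, F1031). Control points (SVG): P0=(84.0141,31.1651), P1=(76.5717,36.2290), P2=(141.2690,67.9035), P3=(128.3368,44.2985); sampled at t=k/5. Machine vertices: (84.0141,116.2454) → (87.0073,110.6689) → (100.1250,102.6366) → (116.1785,96.0792) → (127.9787,94.9274) → (128.3368,103.1120). Open path.

**Shape 3** — `<rect>` rectangle, stroke `#0000ff` → cut (S715, F1031). Machine vertices: (61.2022,134.0858) → (126.3537,134.0858) → (126.3537,99.5088) → (61.2022,99.5088) → (61.2022,134.0858). Closed: final G1 returns to the first vertex.

**Shape 4** — `<path>` closed polygon, stroke `#0000ff` → cut (S715, F1031). Machine vertices: (120.3494,86.5245) → (86.9770,107.9555) → (81.1639,47.6015) → (120.3494,86.5245). Closed: final G1 returns to the first vertex.

G21
G90
G00 X81.1124 Y114.5262
M3 S494
G01 X77.4783 Y104.4367 F1795
G01 X69.4440 Y83.0432
G01 X59.6901 Y57.2658
G01 X50.8970 Y34.0247
G01 X45.7453 Y20.2398
M5
G00 X84.0141 Y116.2454
M3 S715
G01 X87.0073 Y110.6689 F1031
G01 X100.1250 Y102.6366
G01 X116.1785 Y96.0792
G01 X127.9787 Y94.9274
G01 X128.3368 Y103.1120
M5
G00 X61.2022 Y134.0858
M3 S715
G01 X126.3537 Y134.0858 F1031
G01 X126.3537 Y99.5088
G01 X61.2022 Y99.5088
G01 X61.2022 Y134.0858
M5
G00 X120.3494 Y86.5245
M3 S715
G01 X86.9770 Y107.9555 F1031
G01 X81.1639 Y47.6015
G01 X120.3494 Y86.5245
M5
G00 X0.0000 Y0.0000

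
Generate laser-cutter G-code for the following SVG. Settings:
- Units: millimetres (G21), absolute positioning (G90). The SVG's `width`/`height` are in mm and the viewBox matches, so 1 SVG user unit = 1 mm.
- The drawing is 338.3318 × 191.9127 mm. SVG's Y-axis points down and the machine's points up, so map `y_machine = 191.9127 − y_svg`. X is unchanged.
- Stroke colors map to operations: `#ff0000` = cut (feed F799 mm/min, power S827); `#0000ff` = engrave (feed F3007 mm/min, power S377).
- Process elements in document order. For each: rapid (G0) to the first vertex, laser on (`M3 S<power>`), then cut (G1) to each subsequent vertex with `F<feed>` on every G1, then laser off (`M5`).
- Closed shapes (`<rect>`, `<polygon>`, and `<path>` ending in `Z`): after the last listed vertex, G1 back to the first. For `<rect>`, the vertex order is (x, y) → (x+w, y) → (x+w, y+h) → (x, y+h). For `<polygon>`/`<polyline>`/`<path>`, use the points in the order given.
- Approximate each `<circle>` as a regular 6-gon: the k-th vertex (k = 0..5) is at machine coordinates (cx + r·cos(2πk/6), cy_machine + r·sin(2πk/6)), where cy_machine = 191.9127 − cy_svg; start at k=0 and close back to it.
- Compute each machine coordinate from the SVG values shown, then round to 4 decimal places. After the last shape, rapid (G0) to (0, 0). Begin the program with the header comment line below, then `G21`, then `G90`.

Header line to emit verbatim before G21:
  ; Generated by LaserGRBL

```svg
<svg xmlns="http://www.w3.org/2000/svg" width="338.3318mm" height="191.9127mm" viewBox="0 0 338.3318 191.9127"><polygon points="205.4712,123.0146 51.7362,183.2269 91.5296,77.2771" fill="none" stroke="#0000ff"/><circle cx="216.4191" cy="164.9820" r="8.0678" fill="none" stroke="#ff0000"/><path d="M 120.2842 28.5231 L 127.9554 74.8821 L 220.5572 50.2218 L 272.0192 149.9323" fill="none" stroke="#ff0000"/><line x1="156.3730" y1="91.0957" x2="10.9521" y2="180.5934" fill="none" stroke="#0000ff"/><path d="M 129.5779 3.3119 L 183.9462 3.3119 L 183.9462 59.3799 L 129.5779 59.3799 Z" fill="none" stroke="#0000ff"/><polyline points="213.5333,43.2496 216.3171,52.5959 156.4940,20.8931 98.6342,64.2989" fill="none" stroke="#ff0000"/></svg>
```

1 u = 1 mm; y_m = 191.9127 − y.

[1] `<polygon>` closed polygon, #0000ff→engrave S377 F3007: (205.4712,68.8981) → (51.7362,8.6858) → (91.5296,114.6356) → (205.4712,68.8981) (closed)

[2] `<circle>` circle, #ff0000→cut S827 F799: (224.4869,26.9307) → (220.4530,33.9176) → (212.3852,33.9176) → (208.3513,26.9307) → (212.3852,19.9438) → (220.4530,19.9438) → (224.4869,26.9307) (closed)

[3] `<path>` open polyline, #ff0000→cut S827 F799: (120.2842,163.3896) → (127.9554,117.0306) → (220.5572,141.6909) → (272.0192,41.9804)

[4] `<line>` line segment, #0000ff→engrave S377 F3007: (156.3730,100.8170) → (10.9521,11.3193)

[5] `<path>` rectangle, #0000ff→engrave S377 F3007: (129.5779,188.6008) → (183.9462,188.6008) → (183.9462,132.5328) → (129.5779,132.5328) → (129.5779,188.6008) (closed)

[6] `<polyline>` open polyline, #ff0000→cut S827 F799: (213.5333,148.6631) → (216.3171,139.3168) → (156.4940,171.0196) → (98.6342,127.6138)

; Generated by LaserGRBL
G21
G90
G0 X205.4712 Y68.8981
M3 S377
G1 X51.7362 Y8.6858 F3007
G1 X91.5296 Y114.6356 F3007
G1 X205.4712 Y68.8981 F3007
M5
G0 X224.4869 Y26.9307
M3 S827
G1 X220.4530 Y33.9176 F799
G1 X212.3852 Y33.9176 F799
G1 X208.3513 Y26.9307 F799
G1 X212.3852 Y19.9438 F799
G1 X220.4530 Y19.9438 F799
G1 X224.4869 Y26.9307 F799
M5
G0 X120.2842 Y163.3896
M3 S827
G1 X127.9554 Y117.0306 F799
G1 X220.5572 Y141.6909 F799
G1 X272.0192 Y41.9804 F799
M5
G0 X156.3730 Y100.8170
M3 S377
G1 X10.9521 Y11.3193 F3007
M5
G0 X129.5779 Y188.6008
M3 S377
G1 X183.9462 Y188.6008 F3007
G1 X183.9462 Y132.5328 F3007
G1 X129.5779 Y132.5328 F3007
G1 X129.5779 Y188.6008 F3007
M5
G0 X213.5333 Y148.6631
M3 S827
G1 X216.3171 Y139.3168 F799
G1 X156.4940 Y171.0196 F799
G1 X98.6342 Y127.6138 F799
M5
G0 X0.0000 Y0.0000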